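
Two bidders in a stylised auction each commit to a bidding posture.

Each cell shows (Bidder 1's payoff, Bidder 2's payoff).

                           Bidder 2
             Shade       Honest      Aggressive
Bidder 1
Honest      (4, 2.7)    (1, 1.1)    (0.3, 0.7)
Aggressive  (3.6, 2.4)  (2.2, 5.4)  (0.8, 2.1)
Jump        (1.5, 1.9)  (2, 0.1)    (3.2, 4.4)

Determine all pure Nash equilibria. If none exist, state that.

Pure-strategy Nash equilibria: (Honest, Shade), (Aggressive, Honest), (Jump, Aggressive)

For each strategy profile, look for a profitable unilateral deviation.
(Honest, Shade): Bidder 1 gets 4, best alternative 3.6; Bidder 2 gets 2.7, best alternative 1.1. No profitable deviation — NE.
(Honest, Honest): Bidder 1 can switch to Aggressive (1 → 2.2). Not NE.
(Honest, Aggressive): Bidder 1 can switch to Aggressive (0.3 → 0.8). Not NE.
(Aggressive, Shade): Bidder 1 can switch to Honest (3.6 → 4). Not NE.
(Aggressive, Honest): Bidder 1 gets 2.2, best alternative 2; Bidder 2 gets 5.4, best alternative 2.4. No profitable deviation — NE.
(Aggressive, Aggressive): Bidder 1 can switch to Jump (0.8 → 3.2). Not NE.
(Jump, Shade): Bidder 1 can switch to Honest (1.5 → 4). Not NE.
(Jump, Honest): Bidder 1 can switch to Aggressive (2 → 2.2). Not NE.
(Jump, Aggressive): Bidder 1 gets 3.2, best alternative 0.8; Bidder 2 gets 4.4, best alternative 1.9. No profitable deviation — NE.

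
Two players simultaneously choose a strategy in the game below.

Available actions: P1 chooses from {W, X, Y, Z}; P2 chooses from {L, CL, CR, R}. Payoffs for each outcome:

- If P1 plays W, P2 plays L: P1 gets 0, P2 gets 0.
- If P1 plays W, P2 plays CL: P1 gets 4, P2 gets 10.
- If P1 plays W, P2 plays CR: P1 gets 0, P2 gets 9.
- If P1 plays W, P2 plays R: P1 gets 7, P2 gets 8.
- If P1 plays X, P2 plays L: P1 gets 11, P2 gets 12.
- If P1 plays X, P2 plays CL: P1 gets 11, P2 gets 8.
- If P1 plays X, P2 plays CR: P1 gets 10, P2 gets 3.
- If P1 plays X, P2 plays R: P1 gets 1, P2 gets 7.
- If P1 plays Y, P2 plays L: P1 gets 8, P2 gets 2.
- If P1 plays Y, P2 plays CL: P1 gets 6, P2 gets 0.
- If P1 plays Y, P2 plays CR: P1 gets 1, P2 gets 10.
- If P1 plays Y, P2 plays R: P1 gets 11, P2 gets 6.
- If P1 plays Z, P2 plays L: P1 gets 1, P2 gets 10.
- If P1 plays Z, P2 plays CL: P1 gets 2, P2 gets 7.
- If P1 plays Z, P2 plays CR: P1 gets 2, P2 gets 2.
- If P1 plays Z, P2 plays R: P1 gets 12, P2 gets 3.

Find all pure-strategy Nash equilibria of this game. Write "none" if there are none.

(W, L): P1 can switch to X (0 → 11). Not NE.
(W, CL): P1 can switch to X (4 → 11). Not NE.
(W, CR): P1 can switch to X (0 → 10). Not NE.
(W, R): P1 can switch to Y (7 → 11). Not NE.
(X, L): P1 gets 11, best alternative 8; P2 gets 12, best alternative 8. No profitable deviation — NE.
(X, CL): P2 can switch to L (8 → 12). Not NE.
(X, CR): P2 can switch to L (3 → 12). Not NE.
(The remaining 9 profiles each have a profitable deviation by the same check.)

Pure NE: (X, L)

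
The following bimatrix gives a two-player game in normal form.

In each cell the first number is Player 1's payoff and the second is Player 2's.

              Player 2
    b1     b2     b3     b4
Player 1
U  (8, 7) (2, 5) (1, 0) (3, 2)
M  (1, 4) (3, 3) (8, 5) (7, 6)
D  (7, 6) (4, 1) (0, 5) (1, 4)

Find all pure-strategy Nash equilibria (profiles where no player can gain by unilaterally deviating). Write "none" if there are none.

Check each profile: it is a Nash equilibrium iff no player can strictly gain by switching unilaterally.
(U, b1): Player 1 gets 8, best alternative 7; Player 2 gets 7, best alternative 5. No profitable deviation — NE.
(U, b2): Player 1 can switch to M (2 → 3). Not NE.
(U, b3): Player 1 can switch to M (1 → 8). Not NE.
(U, b4): Player 1 can switch to M (3 → 7). Not NE.
(M, b1): Player 1 can switch to U (1 → 8). Not NE.
(M, b2): Player 1 can switch to D (3 → 4). Not NE.
(M, b3): Player 2 can switch to b4 (5 → 6). Not NE.
(M, b4): Player 1 gets 7, best alternative 3; Player 2 gets 6, best alternative 5. No profitable deviation — NE.
(D, b1): Player 1 can switch to U (7 → 8). Not NE.
(D, b2): Player 2 can switch to b1 (1 → 6). Not NE.
(D, b3): Player 1 can switch to U (0 → 1). Not NE.
(D, b4): Player 1 can switch to U (1 → 3). Not NE.

The pure Nash equilibria are (U, b1) and (M, b4).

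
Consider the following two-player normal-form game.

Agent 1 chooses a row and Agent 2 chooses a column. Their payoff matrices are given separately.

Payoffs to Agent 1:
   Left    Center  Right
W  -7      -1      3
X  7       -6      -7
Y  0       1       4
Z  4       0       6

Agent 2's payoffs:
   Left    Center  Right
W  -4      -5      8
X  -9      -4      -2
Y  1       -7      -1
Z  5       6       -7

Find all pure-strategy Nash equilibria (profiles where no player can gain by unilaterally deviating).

No pure-strategy Nash equilibrium.

Mark each player's best response to every combination of opponents' strategies; a profile where every player is best-responding is a pure Nash equilibrium.
Agent 1 against Left: payoffs -7, 7, 0, 4 → best response X.
Agent 1 against Center: payoffs -1, -6, 1, 0 → best response Y.
Agent 1 against Right: payoffs 3, -7, 4, 6 → best response Z.
Agent 2 against W: payoffs -4, -5, 8 → best response Right.
Agent 2 against X: payoffs -9, -4, -2 → best response Right.
Agent 2 against Y: payoffs 1, -7, -1 → best response Left.
Agent 2 against Z: payoffs 5, 6, -7 → best response Center.
No profile is a mutual best response for all players.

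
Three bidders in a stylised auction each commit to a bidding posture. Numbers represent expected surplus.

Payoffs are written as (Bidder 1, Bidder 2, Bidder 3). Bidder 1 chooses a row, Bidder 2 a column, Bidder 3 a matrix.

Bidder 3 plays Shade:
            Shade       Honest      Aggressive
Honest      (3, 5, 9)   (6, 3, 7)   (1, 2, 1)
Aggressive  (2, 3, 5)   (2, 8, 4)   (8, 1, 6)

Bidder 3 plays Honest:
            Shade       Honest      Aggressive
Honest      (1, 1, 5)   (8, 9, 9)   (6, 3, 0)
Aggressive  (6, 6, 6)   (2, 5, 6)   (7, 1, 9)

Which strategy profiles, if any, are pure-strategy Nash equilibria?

Pure-strategy Nash equilibria: (Honest, Shade, Shade) and (Honest, Honest, Honest) and (Aggressive, Shade, Honest)

Bidder 1 against (Shade, Shade): payoffs 3, 2 → best response Honest.
Bidder 1 against (Shade, Honest): payoffs 1, 6 → best response Aggressive.
Bidder 1 against (Honest, Shade): payoffs 6, 2 → best response Honest.
Bidder 1 against (Honest, Honest): payoffs 8, 2 → best response Honest.
Bidder 1 against (Aggressive, Shade): payoffs 1, 8 → best response Aggressive.
Bidder 1 against (Aggressive, Honest): payoffs 6, 7 → best response Aggressive.
Bidder 2 against (Honest, Shade): payoffs 5, 3, 2 → best response Shade.
Bidder 2 against (Honest, Honest): payoffs 1, 9, 3 → best response Honest.
Bidder 2 against (Aggressive, Shade): payoffs 3, 8, 1 → best response Honest.
Bidder 2 against (Aggressive, Honest): payoffs 6, 5, 1 → best response Shade.
Bidder 3 against (Honest, Shade): payoffs 9, 5 → best response Shade.
Bidder 3 against (Honest, Honest): payoffs 7, 9 → best response Honest.
Bidder 3 against (Honest, Aggressive): payoffs 1, 0 → best response Shade.
Bidder 3 against (Aggressive, Shade): payoffs 5, 6 → best response Honest.
Bidder 3 against (Aggressive, Honest): payoffs 4, 6 → best response Honest.
Bidder 3 against (Aggressive, Aggressive): payoffs 6, 9 → best response Honest.
Mutual best responses: (Honest, Shade, Shade); (Honest, Honest, Honest); (Aggressive, Shade, Honest).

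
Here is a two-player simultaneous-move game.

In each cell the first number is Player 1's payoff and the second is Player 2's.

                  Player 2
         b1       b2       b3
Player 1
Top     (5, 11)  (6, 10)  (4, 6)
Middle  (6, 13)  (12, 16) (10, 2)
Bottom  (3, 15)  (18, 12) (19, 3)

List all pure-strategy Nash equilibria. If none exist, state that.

This game has no pure Nash equilibrium.

(Top, b1): Player 1 can switch to Middle (5 → 6). Not NE.
(Top, b2): Player 1 can switch to Middle (6 → 12). Not NE.
(Top, b3): Player 1 can switch to Middle (4 → 10). Not NE.
(Middle, b1): Player 2 can switch to b2 (13 → 16). Not NE.
(Middle, b2): Player 1 can switch to Bottom (12 → 18). Not NE.
(Middle, b3): Player 1 can switch to Bottom (10 → 19). Not NE.
(Bottom, b1): Player 1 can switch to Top (3 → 5). Not NE.
(Bottom, b2): Player 2 can switch to b1 (12 → 15). Not NE.
(Bottom, b3): Player 2 can switch to b1 (3 → 15). Not NE.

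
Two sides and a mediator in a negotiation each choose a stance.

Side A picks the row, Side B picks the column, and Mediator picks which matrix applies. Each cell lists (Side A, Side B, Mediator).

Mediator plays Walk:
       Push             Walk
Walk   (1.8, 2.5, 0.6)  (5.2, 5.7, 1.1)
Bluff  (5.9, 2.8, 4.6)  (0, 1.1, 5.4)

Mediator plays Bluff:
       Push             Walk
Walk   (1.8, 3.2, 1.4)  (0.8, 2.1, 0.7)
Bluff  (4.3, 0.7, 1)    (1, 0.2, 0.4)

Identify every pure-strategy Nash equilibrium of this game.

Side A against (Push, Walk): payoffs 1.8, 5.9 → best response Bluff.
Side A against (Push, Bluff): payoffs 1.8, 4.3 → best response Bluff.
Side A against (Walk, Walk): payoffs 5.2, 0 → best response Walk.
Side A against (Walk, Bluff): payoffs 0.8, 1 → best response Bluff.
Side B against (Walk, Walk): payoffs 2.5, 5.7 → best response Walk.
Side B against (Walk, Bluff): payoffs 3.2, 2.1 → best response Push.
Side B against (Bluff, Walk): payoffs 2.8, 1.1 → best response Push.
Side B against (Bluff, Bluff): payoffs 0.7, 0.2 → best response Push.
Mediator against (Walk, Push): payoffs 0.6, 1.4 → best response Bluff.
Mediator against (Walk, Walk): payoffs 1.1, 0.7 → best response Walk.
Mediator against (Bluff, Push): payoffs 4.6, 1 → best response Walk.
Mediator against (Bluff, Walk): payoffs 5.4, 0.4 → best response Walk.
Mutual best responses: (Walk, Walk, Walk); (Bluff, Push, Walk).

The pure Nash equilibria are (Walk, Walk, Walk), (Bluff, Push, Walk).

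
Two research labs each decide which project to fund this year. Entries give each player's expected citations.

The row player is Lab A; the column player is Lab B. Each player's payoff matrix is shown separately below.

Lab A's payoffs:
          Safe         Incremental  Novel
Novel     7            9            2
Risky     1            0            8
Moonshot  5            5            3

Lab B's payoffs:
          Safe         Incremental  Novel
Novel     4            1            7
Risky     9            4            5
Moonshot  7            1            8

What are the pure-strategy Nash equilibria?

Lab A against Safe: payoffs 7, 1, 5 → best response Novel.
Lab A against Incremental: payoffs 9, 0, 5 → best response Novel.
Lab A against Novel: payoffs 2, 8, 3 → best response Risky.
Lab B against Novel: payoffs 4, 1, 7 → best response Novel.
Lab B against Risky: payoffs 9, 4, 5 → best response Safe.
Lab B against Moonshot: payoffs 7, 1, 8 → best response Novel.
No profile is a mutual best response for all players.

No pure-strategy Nash equilibrium.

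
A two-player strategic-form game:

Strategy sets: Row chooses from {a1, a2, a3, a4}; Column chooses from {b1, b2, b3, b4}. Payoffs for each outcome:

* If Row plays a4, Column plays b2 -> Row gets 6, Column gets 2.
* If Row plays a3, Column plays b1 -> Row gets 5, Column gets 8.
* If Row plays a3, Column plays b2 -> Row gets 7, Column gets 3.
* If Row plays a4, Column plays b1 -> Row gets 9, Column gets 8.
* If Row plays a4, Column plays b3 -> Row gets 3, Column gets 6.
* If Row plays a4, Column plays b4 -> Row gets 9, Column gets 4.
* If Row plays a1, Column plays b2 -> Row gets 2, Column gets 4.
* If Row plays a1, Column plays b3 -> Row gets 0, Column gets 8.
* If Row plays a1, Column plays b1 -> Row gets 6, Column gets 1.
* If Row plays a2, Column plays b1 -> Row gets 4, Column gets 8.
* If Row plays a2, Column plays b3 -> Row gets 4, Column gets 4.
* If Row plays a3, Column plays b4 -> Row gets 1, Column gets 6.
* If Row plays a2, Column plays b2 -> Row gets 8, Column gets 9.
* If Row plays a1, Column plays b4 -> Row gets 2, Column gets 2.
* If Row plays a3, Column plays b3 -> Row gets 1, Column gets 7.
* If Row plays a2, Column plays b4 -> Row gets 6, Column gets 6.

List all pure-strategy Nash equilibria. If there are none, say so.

(a2, b2); (a4, b1)

Row against b1: payoffs 6, 4, 5, 9 → best response a4.
Row against b2: payoffs 2, 8, 7, 6 → best response a2.
Row against b3: payoffs 0, 4, 1, 3 → best response a2.
Row against b4: payoffs 2, 6, 1, 9 → best response a4.
Column against a1: payoffs 1, 4, 8, 2 → best response b3.
Column against a2: payoffs 8, 9, 4, 6 → best response b2.
Column against a3: payoffs 8, 3, 7, 6 → best response b1.
Column against a4: payoffs 8, 2, 6, 4 → best response b1.
Mutual best responses: (a2, b2); (a4, b1).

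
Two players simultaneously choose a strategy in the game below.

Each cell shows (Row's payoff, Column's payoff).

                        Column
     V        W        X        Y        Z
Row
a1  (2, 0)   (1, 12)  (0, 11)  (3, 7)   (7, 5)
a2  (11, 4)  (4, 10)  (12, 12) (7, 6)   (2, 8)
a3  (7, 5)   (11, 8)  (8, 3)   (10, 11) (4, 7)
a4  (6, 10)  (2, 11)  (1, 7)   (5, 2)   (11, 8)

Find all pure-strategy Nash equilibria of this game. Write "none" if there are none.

The pure Nash equilibria are (a2, X); (a3, Y).

Row against V: payoffs 2, 11, 7, 6 → best response a2.
Row against W: payoffs 1, 4, 11, 2 → best response a3.
Row against X: payoffs 0, 12, 8, 1 → best response a2.
Row against Y: payoffs 3, 7, 10, 5 → best response a3.
Row against Z: payoffs 7, 2, 4, 11 → best response a4.
Column against a1: payoffs 0, 12, 11, 7, 5 → best response W.
Column against a2: payoffs 4, 10, 12, 6, 8 → best response X.
Column against a3: payoffs 5, 8, 3, 11, 7 → best response Y.
Column against a4: payoffs 10, 11, 7, 2, 8 → best response W.
Mutual best responses: (a2, X); (a3, Y).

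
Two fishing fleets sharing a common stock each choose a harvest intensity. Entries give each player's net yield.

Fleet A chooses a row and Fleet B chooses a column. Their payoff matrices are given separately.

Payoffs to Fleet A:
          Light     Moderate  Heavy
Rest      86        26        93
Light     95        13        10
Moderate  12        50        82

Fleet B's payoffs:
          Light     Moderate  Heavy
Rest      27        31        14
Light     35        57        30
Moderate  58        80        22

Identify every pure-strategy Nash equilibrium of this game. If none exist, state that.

(Rest, Light): Fleet A can switch to Light (86 → 95). Not NE.
(Rest, Moderate): Fleet A can switch to Moderate (26 → 50). Not NE.
(Rest, Heavy): Fleet B can switch to Light (14 → 27). Not NE.
(Light, Light): Fleet B can switch to Moderate (35 → 57). Not NE.
(Light, Moderate): Fleet A can switch to Rest (13 → 26). Not NE.
(Light, Heavy): Fleet A can switch to Rest (10 → 93). Not NE.
(Moderate, Light): Fleet A can switch to Rest (12 → 86). Not NE.
(Moderate, Moderate): Fleet A gets 50, best alternative 26; Fleet B gets 80, best alternative 58. No profitable deviation — NE.
(Moderate, Heavy): Fleet A can switch to Rest (82 → 93). Not NE.

(Moderate, Moderate)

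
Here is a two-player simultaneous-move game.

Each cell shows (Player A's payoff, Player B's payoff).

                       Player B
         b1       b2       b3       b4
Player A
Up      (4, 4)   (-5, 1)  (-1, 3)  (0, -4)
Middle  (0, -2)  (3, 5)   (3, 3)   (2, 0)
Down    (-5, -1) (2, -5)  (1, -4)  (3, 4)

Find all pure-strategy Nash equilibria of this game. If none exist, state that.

For each strategy profile, look for a profitable unilateral deviation.
(Up, b1): Player A gets 4, best alternative 0; Player B gets 4, best alternative 3. No profitable deviation — NE.
(Up, b2): Player A can switch to Middle (-5 → 3). Not NE.
(Up, b3): Player A can switch to Middle (-1 → 3). Not NE.
(Up, b4): Player A can switch to Middle (0 → 2). Not NE.
(Middle, b1): Player A can switch to Up (0 → 4). Not NE.
(Middle, b2): Player A gets 3, best alternative 2; Player B gets 5, best alternative 3. No profitable deviation — NE.
(Middle, b3): Player B can switch to b2 (3 → 5). Not NE.
(Middle, b4): Player A can switch to Down (2 → 3). Not NE.
(Down, b1): Player A can switch to Up (-5 → 4). Not NE.
(Down, b2): Player A can switch to Middle (2 → 3). Not NE.
(Down, b4): Player A gets 3, best alternative 2; Player B gets 4, best alternative -1. No profitable deviation — NE.
(The remaining 1 profile has a profitable deviation by the same check.)

Pure-strategy Nash equilibria: (Up, b1) and (Middle, b2) and (Down, b4)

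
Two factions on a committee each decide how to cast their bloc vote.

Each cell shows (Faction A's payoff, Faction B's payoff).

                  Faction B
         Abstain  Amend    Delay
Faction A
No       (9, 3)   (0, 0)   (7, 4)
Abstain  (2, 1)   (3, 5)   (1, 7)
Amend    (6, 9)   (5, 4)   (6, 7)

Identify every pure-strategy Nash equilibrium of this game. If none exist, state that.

For each strategy profile, look for a profitable unilateral deviation.
(No, Abstain): Faction B can switch to Delay (3 → 4). Not NE.
(No, Amend): Faction A can switch to Abstain (0 → 3). Not NE.
(No, Delay): Faction A gets 7, best alternative 6; Faction B gets 4, best alternative 3. No profitable deviation — NE.
(Abstain, Abstain): Faction A can switch to No (2 → 9). Not NE.
(Abstain, Amend): Faction A can switch to Amend (3 → 5). Not NE.
(Abstain, Delay): Faction A can switch to No (1 → 7). Not NE.
(Amend, Abstain): Faction A can switch to No (6 → 9). Not NE.
(Amend, Amend): Faction B can switch to Abstain (4 → 9). Not NE.
(Amend, Delay): Faction A can switch to No (6 → 7). Not NE.

The unique pure-strategy Nash equilibrium is (No, Delay).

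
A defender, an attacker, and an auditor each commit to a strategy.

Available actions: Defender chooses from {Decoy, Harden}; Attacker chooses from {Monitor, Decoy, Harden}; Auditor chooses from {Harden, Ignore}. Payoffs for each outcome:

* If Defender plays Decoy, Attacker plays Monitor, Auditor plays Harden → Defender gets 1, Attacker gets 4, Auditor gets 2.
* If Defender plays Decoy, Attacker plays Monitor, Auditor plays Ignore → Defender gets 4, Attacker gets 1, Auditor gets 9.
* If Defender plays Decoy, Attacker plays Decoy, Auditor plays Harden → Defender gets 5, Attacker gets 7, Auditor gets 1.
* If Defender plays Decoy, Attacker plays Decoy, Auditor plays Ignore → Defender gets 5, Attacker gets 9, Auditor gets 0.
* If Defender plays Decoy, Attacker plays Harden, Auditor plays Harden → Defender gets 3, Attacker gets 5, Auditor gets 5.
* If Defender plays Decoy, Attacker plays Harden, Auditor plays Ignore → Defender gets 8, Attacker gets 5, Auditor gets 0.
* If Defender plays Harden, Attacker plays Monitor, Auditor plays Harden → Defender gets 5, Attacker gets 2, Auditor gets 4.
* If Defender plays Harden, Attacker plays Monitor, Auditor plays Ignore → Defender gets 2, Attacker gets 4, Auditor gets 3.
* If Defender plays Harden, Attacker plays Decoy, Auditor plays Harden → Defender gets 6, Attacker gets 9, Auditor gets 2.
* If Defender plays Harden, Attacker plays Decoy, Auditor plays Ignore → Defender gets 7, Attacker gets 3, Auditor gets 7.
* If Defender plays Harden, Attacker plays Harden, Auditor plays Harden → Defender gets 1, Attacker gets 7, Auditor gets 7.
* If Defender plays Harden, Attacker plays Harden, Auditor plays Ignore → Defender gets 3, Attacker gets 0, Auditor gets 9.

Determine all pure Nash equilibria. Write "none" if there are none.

none

Check each profile: it is a Nash equilibrium iff no player can strictly gain by switching unilaterally.
(Decoy, Monitor, Harden): Defender can switch to Harden (1 → 5). Not NE.
(Decoy, Monitor, Ignore): Attacker can switch to Decoy (1 → 9). Not NE.
(Decoy, Decoy, Harden): Defender can switch to Harden (5 → 6). Not NE.
(Decoy, Decoy, Ignore): Defender can switch to Harden (5 → 7). Not NE.
(Decoy, Harden, Harden): Attacker can switch to Decoy (5 → 7). Not NE.
(Decoy, Harden, Ignore): Attacker can switch to Decoy (5 → 9). Not NE.
(Harden, Monitor, Harden): Attacker can switch to Decoy (2 → 9). Not NE.
(Harden, Monitor, Ignore): Defender can switch to Decoy (2 → 4). Not NE.
(Harden, Decoy, Harden): Auditor can switch to Ignore (2 → 7). Not NE.
(Harden, Decoy, Ignore): Attacker can switch to Monitor (3 → 4). Not NE.
(Harden, Harden, Harden): Defender can switch to Decoy (1 → 3). Not NE.
(Harden, Harden, Ignore): Defender can switch to Decoy (3 → 8). Not NE.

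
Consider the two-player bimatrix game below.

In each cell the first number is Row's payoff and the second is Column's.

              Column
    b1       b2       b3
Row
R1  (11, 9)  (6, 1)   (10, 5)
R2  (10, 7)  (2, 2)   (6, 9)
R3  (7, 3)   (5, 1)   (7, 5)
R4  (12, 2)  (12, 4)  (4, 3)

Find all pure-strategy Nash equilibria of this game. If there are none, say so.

(R4, b2)

Mark each player's best response to every combination of opponents' strategies; a profile where every player is best-responding is a pure Nash equilibrium.
Row against b1: payoffs 11, 10, 7, 12 → best response R4.
Row against b2: payoffs 6, 2, 5, 12 → best response R4.
Row against b3: payoffs 10, 6, 7, 4 → best response R1.
Column against R1: payoffs 9, 1, 5 → best response b1.
Column against R2: payoffs 7, 2, 9 → best response b3.
Column against R3: payoffs 3, 1, 5 → best response b3.
Column against R4: payoffs 2, 4, 3 → best response b2.
Mutual best responses: (R4, b2).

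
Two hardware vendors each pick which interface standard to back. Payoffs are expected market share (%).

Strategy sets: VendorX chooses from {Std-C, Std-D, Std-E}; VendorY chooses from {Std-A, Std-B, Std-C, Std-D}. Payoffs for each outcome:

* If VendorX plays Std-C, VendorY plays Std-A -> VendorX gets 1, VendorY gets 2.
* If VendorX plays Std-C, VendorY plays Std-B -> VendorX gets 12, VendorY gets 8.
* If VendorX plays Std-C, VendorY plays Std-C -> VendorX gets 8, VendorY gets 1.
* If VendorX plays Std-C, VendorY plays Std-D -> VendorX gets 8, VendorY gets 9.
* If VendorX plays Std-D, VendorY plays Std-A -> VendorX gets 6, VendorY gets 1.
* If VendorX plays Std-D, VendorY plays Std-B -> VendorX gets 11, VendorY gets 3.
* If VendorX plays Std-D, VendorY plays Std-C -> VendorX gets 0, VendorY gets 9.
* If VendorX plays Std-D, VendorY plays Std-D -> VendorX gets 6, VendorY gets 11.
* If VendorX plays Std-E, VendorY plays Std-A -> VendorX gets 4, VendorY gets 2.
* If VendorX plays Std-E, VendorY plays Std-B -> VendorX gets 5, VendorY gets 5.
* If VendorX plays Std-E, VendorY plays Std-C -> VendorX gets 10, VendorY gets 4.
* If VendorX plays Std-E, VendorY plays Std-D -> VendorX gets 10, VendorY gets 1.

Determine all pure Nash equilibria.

VendorX against Std-A: payoffs 1, 6, 4 → best response Std-D.
VendorX against Std-B: payoffs 12, 11, 5 → best response Std-C.
VendorX against Std-C: payoffs 8, 0, 10 → best response Std-E.
VendorX against Std-D: payoffs 8, 6, 10 → best response Std-E.
VendorY against Std-C: payoffs 2, 8, 1, 9 → best response Std-D.
VendorY against Std-D: payoffs 1, 3, 9, 11 → best response Std-D.
VendorY against Std-E: payoffs 2, 5, 4, 1 → best response Std-B.
No profile is a mutual best response for all players.

No pure-strategy Nash equilibrium.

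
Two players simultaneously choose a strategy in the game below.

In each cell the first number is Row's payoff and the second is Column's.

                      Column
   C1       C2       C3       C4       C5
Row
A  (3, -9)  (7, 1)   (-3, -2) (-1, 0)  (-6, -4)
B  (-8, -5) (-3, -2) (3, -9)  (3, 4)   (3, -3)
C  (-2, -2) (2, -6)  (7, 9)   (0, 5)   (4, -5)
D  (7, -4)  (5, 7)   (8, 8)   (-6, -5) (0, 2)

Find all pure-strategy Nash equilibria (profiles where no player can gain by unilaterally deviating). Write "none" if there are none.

(A, C1): Row can switch to D (3 → 7). Not NE.
(A, C2): Row gets 7, best alternative 5; Column gets 1, best alternative 0. No profitable deviation — NE.
(A, C3): Row can switch to B (-3 → 3). Not NE.
(A, C4): Row can switch to B (-1 → 3). Not NE.
(A, C5): Row can switch to B (-6 → 3). Not NE.
(B, C1): Row can switch to A (-8 → 3). Not NE.
(B, C2): Row can switch to A (-3 → 7). Not NE.
(B, C3): Row can switch to C (3 → 7). Not NE.
(B, C4): Row gets 3, best alternative 0; Column gets 4, best alternative -2. No profitable deviation — NE.
(B, C5): Row can switch to C (3 → 4). Not NE.
(D, C3): Row gets 8, best alternative 7; Column gets 8, best alternative 7. No profitable deviation — NE.
(The remaining 9 profiles each have a profitable deviation by the same check.)

(A, C2), (B, C4), (D, C3)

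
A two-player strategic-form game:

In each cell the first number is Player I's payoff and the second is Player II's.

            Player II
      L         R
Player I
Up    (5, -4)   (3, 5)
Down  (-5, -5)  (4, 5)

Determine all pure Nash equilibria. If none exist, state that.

Player I against L: payoffs 5, -5 → best response Up.
Player I against R: payoffs 3, 4 → best response Down.
Player II against Up: payoffs -4, 5 → best response R.
Player II against Down: payoffs -5, 5 → best response R.
Mutual best responses: (Down, R).

(Down, R)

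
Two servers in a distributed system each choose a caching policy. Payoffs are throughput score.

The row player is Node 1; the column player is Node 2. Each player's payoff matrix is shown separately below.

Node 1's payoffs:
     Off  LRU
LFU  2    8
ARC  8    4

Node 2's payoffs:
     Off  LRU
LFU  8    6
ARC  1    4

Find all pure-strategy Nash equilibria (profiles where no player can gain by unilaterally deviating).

This game has no pure Nash equilibrium.

(LFU, Off): Node 1 can switch to ARC (2 → 8). Not NE.
(LFU, LRU): Node 2 can switch to Off (6 → 8). Not NE.
(ARC, Off): Node 2 can switch to LRU (1 → 4). Not NE.
(ARC, LRU): Node 1 can switch to LFU (4 → 8). Not NE.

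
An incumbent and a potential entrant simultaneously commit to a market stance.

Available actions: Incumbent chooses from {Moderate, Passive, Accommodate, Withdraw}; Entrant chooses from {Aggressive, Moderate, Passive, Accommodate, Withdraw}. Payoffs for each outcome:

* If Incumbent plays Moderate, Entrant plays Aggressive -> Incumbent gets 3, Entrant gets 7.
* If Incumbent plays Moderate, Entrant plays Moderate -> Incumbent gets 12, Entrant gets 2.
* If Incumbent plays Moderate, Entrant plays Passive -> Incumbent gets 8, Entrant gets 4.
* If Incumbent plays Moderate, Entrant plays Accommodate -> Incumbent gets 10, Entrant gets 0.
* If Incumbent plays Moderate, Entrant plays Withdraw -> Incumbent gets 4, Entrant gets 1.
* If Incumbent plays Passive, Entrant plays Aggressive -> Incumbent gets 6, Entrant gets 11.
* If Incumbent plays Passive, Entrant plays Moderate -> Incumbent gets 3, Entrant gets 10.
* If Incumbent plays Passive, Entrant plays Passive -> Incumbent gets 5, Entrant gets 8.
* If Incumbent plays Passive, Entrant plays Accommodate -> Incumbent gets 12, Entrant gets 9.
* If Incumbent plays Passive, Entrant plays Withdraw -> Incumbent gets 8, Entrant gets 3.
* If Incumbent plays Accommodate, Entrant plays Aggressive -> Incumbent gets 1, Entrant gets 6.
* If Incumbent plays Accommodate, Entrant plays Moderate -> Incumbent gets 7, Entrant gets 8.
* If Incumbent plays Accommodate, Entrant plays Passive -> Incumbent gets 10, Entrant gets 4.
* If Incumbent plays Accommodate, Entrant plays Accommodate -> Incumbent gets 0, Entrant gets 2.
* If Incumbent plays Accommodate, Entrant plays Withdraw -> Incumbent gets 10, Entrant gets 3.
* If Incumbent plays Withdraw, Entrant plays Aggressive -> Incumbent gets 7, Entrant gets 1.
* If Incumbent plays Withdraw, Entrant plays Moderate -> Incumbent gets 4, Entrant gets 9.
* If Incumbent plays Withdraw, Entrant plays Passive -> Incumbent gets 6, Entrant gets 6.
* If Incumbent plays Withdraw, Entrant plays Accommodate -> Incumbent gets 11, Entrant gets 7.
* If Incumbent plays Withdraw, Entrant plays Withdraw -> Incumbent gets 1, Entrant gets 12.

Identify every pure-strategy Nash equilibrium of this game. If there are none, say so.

(Moderate, Aggressive): Incumbent can switch to Passive (3 → 6). Not NE.
(Moderate, Moderate): Entrant can switch to Aggressive (2 → 7). Not NE.
(Moderate, Passive): Incumbent can switch to Accommodate (8 → 10). Not NE.
(Moderate, Accommodate): Incumbent can switch to Passive (10 → 12). Not NE.
(Moderate, Withdraw): Incumbent can switch to Passive (4 → 8). Not NE.
(Passive, Aggressive): Incumbent can switch to Withdraw (6 → 7). Not NE.
(Passive, Moderate): Incumbent can switch to Moderate (3 → 12). Not NE.
(Passive, Passive): Incumbent can switch to Moderate (5 → 8). Not NE.
(Passive, Accommodate): Entrant can switch to Aggressive (9 → 11). Not NE.
(Passive, Withdraw): Incumbent can switch to Accommodate (8 → 10). Not NE.
(Accommodate, Aggressive): Incumbent can switch to Moderate (1 → 3). Not NE.
(Accommodate, Moderate): Incumbent can switch to Moderate (7 → 12). Not NE.
(The remaining 8 profiles each have a profitable deviation by the same check.)

No pure-strategy Nash equilibrium.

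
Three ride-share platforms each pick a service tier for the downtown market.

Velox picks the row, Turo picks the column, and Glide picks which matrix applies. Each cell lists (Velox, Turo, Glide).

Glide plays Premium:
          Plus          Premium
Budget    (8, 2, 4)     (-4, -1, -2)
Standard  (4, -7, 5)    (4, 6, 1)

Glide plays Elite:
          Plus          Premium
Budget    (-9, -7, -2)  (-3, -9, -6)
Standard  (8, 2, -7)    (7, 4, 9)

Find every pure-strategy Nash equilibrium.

(Budget, Plus, Premium) and (Standard, Premium, Elite)

Velox against (Plus, Premium): payoffs 8, 4 → best response Budget.
Velox against (Plus, Elite): payoffs -9, 8 → best response Standard.
Velox against (Premium, Premium): payoffs -4, 4 → best response Standard.
Velox against (Premium, Elite): payoffs -3, 7 → best response Standard.
Turo against (Budget, Premium): payoffs 2, -1 → best response Plus.
Turo against (Budget, Elite): payoffs -7, -9 → best response Plus.
Turo against (Standard, Premium): payoffs -7, 6 → best response Premium.
Turo against (Standard, Elite): payoffs 2, 4 → best response Premium.
Glide against (Budget, Plus): payoffs 4, -2 → best response Premium.
Glide against (Budget, Premium): payoffs -2, -6 → best response Premium.
Glide against (Standard, Plus): payoffs 5, -7 → best response Premium.
Glide against (Standard, Premium): payoffs 1, 9 → best response Elite.
Mutual best responses: (Budget, Plus, Premium); (Standard, Premium, Elite).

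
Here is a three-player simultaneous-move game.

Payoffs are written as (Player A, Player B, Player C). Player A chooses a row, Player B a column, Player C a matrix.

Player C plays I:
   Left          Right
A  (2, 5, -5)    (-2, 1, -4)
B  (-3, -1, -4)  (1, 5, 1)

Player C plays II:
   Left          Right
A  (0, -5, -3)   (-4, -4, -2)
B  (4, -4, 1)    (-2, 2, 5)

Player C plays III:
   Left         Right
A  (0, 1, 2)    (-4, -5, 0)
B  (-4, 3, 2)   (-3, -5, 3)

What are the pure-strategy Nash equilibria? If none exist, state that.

(A, Left, I): Player C can switch to II (-5 → -3). Not NE.
(A, Left, II): Player A can switch to B (0 → 4). Not NE.
(A, Left, III): Player A gets 0, best alternative -4; Player B gets 1, best alternative -5; Player C gets 2, best alternative -3. No profitable deviation — NE.
(A, Right, I): Player A can switch to B (-2 → 1). Not NE.
(A, Right, II): Player A can switch to B (-4 → -2). Not NE.
(A, Right, III): Player A can switch to B (-4 → -3). Not NE.
(B, Left, I): Player A can switch to A (-3 → 2). Not NE.
(B, Left, II): Player B can switch to Right (-4 → 2). Not NE.
(B, Left, III): Player A can switch to A (-4 → 0). Not NE.
(B, Right, II): Player A gets -2, best alternative -4; Player B gets 2, best alternative -4; Player C gets 5, best alternative 3. No profitable deviation — NE.
(The remaining 2 profiles each have a profitable deviation by the same check.)

Pure-strategy Nash equilibria: (A, Left, III), (B, Right, II)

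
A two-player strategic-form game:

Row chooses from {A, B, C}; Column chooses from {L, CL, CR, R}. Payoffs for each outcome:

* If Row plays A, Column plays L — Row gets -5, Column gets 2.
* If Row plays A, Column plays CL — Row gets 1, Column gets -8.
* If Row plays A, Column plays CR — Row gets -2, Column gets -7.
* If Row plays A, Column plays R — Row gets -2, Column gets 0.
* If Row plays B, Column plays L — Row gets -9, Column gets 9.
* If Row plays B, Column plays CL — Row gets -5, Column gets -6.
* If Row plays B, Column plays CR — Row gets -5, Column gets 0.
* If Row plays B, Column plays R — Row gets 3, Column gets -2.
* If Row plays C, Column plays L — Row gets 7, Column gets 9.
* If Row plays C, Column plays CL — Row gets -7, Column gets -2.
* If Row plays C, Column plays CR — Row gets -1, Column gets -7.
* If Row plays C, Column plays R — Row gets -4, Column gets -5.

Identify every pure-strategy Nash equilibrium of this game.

The unique pure-strategy Nash equilibrium is (C, L).

Check each profile: it is a Nash equilibrium iff no player can strictly gain by switching unilaterally.
(A, L): Row can switch to C (-5 → 7). Not NE.
(A, CL): Column can switch to L (-8 → 2). Not NE.
(A, CR): Row can switch to C (-2 → -1). Not NE.
(A, R): Row can switch to B (-2 → 3). Not NE.
(B, L): Row can switch to A (-9 → -5). Not NE.
(B, CL): Row can switch to A (-5 → 1). Not NE.
(C, L): Row gets 7, best alternative -5; Column gets 9, best alternative -2. No profitable deviation — NE.
(The remaining 5 profiles each have a profitable deviation by the same check.)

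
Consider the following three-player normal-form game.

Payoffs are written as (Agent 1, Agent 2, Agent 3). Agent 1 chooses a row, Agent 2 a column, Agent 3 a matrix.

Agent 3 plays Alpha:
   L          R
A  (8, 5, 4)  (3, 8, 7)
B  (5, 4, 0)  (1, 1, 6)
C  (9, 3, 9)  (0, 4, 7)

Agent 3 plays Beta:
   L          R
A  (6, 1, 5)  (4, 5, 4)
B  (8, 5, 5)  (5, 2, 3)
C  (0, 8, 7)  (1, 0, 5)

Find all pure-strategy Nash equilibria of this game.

(A, L, Alpha): Agent 1 can switch to C (8 → 9). Not NE.
(A, L, Beta): Agent 1 can switch to B (6 → 8). Not NE.
(A, R, Alpha): Agent 1 gets 3, best alternative 1; Agent 2 gets 8, best alternative 5; Agent 3 gets 7, best alternative 4. No profitable deviation — NE.
(A, R, Beta): Agent 1 can switch to B (4 → 5). Not NE.
(B, L, Alpha): Agent 1 can switch to A (5 → 8). Not NE.
(B, L, Beta): Agent 1 gets 8, best alternative 6; Agent 2 gets 5, best alternative 2; Agent 3 gets 5, best alternative 0. No profitable deviation — NE.
(B, R, Alpha): Agent 1 can switch to A (1 → 3). Not NE.
(B, R, Beta): Agent 2 can switch to L (2 → 5). Not NE.
(C, L, Alpha): Agent 2 can switch to R (3 → 4). Not NE.
(C, L, Beta): Agent 1 can switch to A (0 → 6). Not NE.
(C, R, Alpha): Agent 1 can switch to A (0 → 3). Not NE.
(C, R, Beta): Agent 1 can switch to A (1 → 4). Not NE.

The pure Nash equilibria are (A, R, Alpha) and (B, L, Beta).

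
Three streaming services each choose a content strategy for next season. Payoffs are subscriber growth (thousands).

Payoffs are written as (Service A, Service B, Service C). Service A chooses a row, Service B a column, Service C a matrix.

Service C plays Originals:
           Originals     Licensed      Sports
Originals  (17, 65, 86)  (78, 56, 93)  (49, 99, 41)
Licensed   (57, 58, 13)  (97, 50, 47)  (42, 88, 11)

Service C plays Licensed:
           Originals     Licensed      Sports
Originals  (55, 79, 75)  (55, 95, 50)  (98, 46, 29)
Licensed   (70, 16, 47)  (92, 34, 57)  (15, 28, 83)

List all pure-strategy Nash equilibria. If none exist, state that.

The pure Nash equilibria are (Originals, Sports, Originals) and (Licensed, Licensed, Licensed).

Mark each player's best response to every combination of opponents' strategies; a profile where every player is best-responding is a pure Nash equilibrium.
Service A against (Originals, Originals): payoffs 17, 57 → best response Licensed.
Service A against (Originals, Licensed): payoffs 55, 70 → best response Licensed.
Service A against (Licensed, Originals): payoffs 78, 97 → best response Licensed.
Service A against (Licensed, Licensed): payoffs 55, 92 → best response Licensed.
Service A against (Sports, Originals): payoffs 49, 42 → best response Originals.
Service A against (Sports, Licensed): payoffs 98, 15 → best response Originals.
Service B against (Originals, Originals): payoffs 65, 56, 99 → best response Sports.
Service B against (Originals, Licensed): payoffs 79, 95, 46 → best response Licensed.
Service B against (Licensed, Originals): payoffs 58, 50, 88 → best response Sports.
Service B against (Licensed, Licensed): payoffs 16, 34, 28 → best response Licensed.
Service C against (Originals, Originals): payoffs 86, 75 → best response Originals.
Service C against (Originals, Licensed): payoffs 93, 50 → best response Originals.
Service C against (Originals, Sports): payoffs 41, 29 → best response Originals.
Service C against (Licensed, Originals): payoffs 13, 47 → best response Licensed.
Service C against (Licensed, Licensed): payoffs 47, 57 → best response Licensed.
Service C against (Licensed, Sports): payoffs 11, 83 → best response Licensed.
Mutual best responses: (Originals, Sports, Originals); (Licensed, Licensed, Licensed).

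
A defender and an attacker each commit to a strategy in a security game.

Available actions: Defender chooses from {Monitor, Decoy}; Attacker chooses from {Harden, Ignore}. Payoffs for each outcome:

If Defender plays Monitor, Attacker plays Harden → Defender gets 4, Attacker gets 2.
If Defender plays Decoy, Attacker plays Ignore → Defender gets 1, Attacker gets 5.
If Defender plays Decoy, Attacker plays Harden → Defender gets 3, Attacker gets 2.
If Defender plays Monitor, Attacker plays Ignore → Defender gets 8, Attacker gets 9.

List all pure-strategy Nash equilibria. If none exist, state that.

Defender against Harden: payoffs 4, 3 → best response Monitor.
Defender against Ignore: payoffs 8, 1 → best response Monitor.
Attacker against Monitor: payoffs 2, 9 → best response Ignore.
Attacker against Decoy: payoffs 2, 5 → best response Ignore.
Mutual best responses: (Monitor, Ignore).

(Monitor, Ignore)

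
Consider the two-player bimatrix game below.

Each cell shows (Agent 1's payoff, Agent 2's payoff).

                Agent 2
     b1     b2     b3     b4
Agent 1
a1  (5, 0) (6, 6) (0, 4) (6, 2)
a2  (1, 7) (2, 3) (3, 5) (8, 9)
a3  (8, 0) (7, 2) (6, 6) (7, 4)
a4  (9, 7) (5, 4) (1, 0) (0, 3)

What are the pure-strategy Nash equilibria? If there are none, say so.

The pure Nash equilibria are (a2, b4); (a3, b3); (a4, b1).

Agent 1 against b1: payoffs 5, 1, 8, 9 → best response a4.
Agent 1 against b2: payoffs 6, 2, 7, 5 → best response a3.
Agent 1 against b3: payoffs 0, 3, 6, 1 → best response a3.
Agent 1 against b4: payoffs 6, 8, 7, 0 → best response a2.
Agent 2 against a1: payoffs 0, 6, 4, 2 → best response b2.
Agent 2 against a2: payoffs 7, 3, 5, 9 → best response b4.
Agent 2 against a3: payoffs 0, 2, 6, 4 → best response b3.
Agent 2 against a4: payoffs 7, 4, 0, 3 → best response b1.
Mutual best responses: (a2, b4); (a3, b3); (a4, b1).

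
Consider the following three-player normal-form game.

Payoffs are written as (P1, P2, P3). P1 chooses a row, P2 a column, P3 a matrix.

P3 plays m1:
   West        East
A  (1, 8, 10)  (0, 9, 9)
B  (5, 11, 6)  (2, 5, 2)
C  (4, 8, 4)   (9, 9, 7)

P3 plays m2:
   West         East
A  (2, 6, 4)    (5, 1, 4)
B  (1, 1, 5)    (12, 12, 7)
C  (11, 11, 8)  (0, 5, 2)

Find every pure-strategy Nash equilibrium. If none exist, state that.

(B, West, m1) and (B, East, m2) and (C, West, m2) and (C, East, m1)

(A, West, m1): P1 can switch to B (1 → 5). Not NE.
(A, West, m2): P1 can switch to C (2 → 11). Not NE.
(A, East, m1): P1 can switch to B (0 → 2). Not NE.
(A, East, m2): P1 can switch to B (5 → 12). Not NE.
(B, West, m1): P1 gets 5, best alternative 4; P2 gets 11, best alternative 5; P3 gets 6, best alternative 5. No profitable deviation — NE.
(B, West, m2): P1 can switch to A (1 → 2). Not NE.
(B, East, m1): P1 can switch to C (2 → 9). Not NE.
(B, East, m2): P1 gets 12, best alternative 5; P2 gets 12, best alternative 1; P3 gets 7, best alternative 2. No profitable deviation — NE.
(C, West, m1): P1 can switch to B (4 → 5). Not NE.
(C, West, m2): P1 gets 11, best alternative 2; P2 gets 11, best alternative 5; P3 gets 8, best alternative 4. No profitable deviation — NE.
(C, East, m1): P1 gets 9, best alternative 2; P2 gets 9, best alternative 8; P3 gets 7, best alternative 2. No profitable deviation — NE.
(C, East, m2): P1 can switch to A (0 → 5). Not NE.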